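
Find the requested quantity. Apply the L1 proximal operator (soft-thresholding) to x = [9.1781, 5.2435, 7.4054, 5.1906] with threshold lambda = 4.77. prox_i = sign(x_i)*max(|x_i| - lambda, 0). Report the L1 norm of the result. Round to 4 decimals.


Soft-thresholding with lambda = 4.77:
prox(9.1781) = sign(9.1781)*max(|9.1781| - 4.77, 0) = 4.4081
prox(5.2435) = sign(5.2435)*max(|5.2435| - 4.77, 0) = 0.4735
prox(7.4054) = sign(7.4054)*max(|7.4054| - 4.77, 0) = 2.6354
prox(5.1906) = sign(5.1906)*max(|5.1906| - 4.77, 0) = 0.4206
prox(x) = [4.4081, 0.4735, 2.6354, 0.4206]
||prox(x)||_1 = 4.4081 + 0.4735 + 2.6354 + 0.4206 = 7.9376


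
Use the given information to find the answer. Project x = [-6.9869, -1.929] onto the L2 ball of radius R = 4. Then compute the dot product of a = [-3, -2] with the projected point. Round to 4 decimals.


Step 1: Compute ||x|| (intermediates to 6 decimals).
||x|| = sqrt((-6.9869)^2 + (-1.929)^2) = 7.248297
Step 2: Project.
Since ||x|| > R, scale = R/||x|| = 4/7.248297 = 0.551854, proj(x) = scale * x
proj(x) = [-3.855749, -1.064526]
Step 3: Dot product.
a^T * proj(x) = -3*(-3.855749) - 2*(-1.064526) = 13.6963


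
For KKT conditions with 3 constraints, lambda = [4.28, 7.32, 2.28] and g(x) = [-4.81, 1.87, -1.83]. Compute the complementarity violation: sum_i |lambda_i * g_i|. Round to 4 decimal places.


KKT complementary slackness check:
lambda_1 * g_1 = 4.28 * -4.81 = -20.5868
lambda_2 * g_2 = 7.32 * 1.87 = 13.6884
lambda_3 * g_3 = 2.28 * -1.83 = -4.1724
Total violation = 20.5868 + 13.6884 + 4.1724 = 38.4476


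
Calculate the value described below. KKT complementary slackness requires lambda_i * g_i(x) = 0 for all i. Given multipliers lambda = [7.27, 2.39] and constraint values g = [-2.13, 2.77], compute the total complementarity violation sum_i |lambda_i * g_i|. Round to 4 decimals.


KKT complementary slackness check:
lambda_1 * g_1 = 7.27 * -2.13 = -15.4851
lambda_2 * g_2 = 2.39 * 2.77 = 6.6203
Total violation = 15.4851 + 6.6203 = 22.1054


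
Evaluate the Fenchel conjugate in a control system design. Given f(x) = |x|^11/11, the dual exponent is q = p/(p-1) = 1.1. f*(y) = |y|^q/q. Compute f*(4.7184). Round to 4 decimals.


The conjugate exponent q satisfies 1/p + 1/q = 1.
p = 11, so q = 11/(11 - 1) = 1.1
|y|^q = 4.7184^1.1 = 5.5103
f*(4.7184) = 5.5103 / 1.1 = 5.0094


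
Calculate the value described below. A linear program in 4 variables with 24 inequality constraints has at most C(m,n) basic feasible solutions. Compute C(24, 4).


Each vertex corresponds to some choice of n active constraints out of m, so the number of vertices is at most C(m, n) = m! / (n!(m-n)!).
m = 24, n = 4
Numerator: 24 * 23 * 22 * 21
Denominator: 4! = 24
C(24, 4) = 10626


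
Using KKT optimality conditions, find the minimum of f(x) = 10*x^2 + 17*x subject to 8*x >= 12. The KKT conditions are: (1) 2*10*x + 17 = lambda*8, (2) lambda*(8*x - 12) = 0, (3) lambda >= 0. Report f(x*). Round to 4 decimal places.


Step 1: Try lambda = 0 (constraint inactive).
x_unc = -17/(2*10) = -0.85
Check: 8*-0.85 = -6.8 < 12 -- violated!
Step 2: Constraint must be active: 8*x = 12
x* = 12/8 = 1.5
lambda = (2*10*1.5 + 17)/8 = 5.875
Step 3: Compute optimal value.
f(x*) = 10*1.5^2 + 17*1.5 = 48.0


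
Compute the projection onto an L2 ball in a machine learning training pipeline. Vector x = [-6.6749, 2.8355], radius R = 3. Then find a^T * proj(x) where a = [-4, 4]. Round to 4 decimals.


Step 1: Compute ||x|| (intermediates to 6 decimals).
||x|| = sqrt((-6.6749)^2 + 2.8355^2) = 7.252196
Step 2: Project.
Since ||x|| > R, scale = R/||x|| = 3/7.252196 = 0.413668, proj(x) = scale * x
proj(x) = [-2.761193, 1.172956]
Step 3: Dot product.
a^T * proj(x) = -4*(-2.761193) + 4*1.172956 = 15.7366


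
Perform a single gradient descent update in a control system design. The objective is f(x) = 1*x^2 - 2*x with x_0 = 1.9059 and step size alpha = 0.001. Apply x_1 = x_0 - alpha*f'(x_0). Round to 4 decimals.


We compute the gradient at x_0 and apply the update.
f'(x) = 2*x - 2
f'(1.9059) = 2*1.9059 - 2 = 1.8118
x_1 = 1.9059 - 0.001*1.8118 = 1.9041


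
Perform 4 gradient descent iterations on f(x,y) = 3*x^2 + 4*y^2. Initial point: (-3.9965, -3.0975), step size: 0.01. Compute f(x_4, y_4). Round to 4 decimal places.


Gradient descent on f(x,y) = 3*x^2 + 4*y^2.
Starting point: (-3.9965, -3.0975), alpha = 0.01
Step 1: grad_x = 2*3*-3.9965 = -23.979, grad_y = 2*4*-3.0975 = -24.78
  x_1 = -3.9965 - 0.01*-23.979 = -3.7567
  y_1 = -3.0975 - 0.01*-24.78 = -2.8497
Step 2: grad_x = 2*3*-3.7567 = -22.5403, grad_y = 2*4*-2.8497 = -22.7976
  x_2 = -3.7567 - 0.01*-22.5403 = -3.5313
  y_2 = -2.8497 - 0.01*-22.7976 = -2.6217
Step 3: grad_x = 2*3*-3.5313 = -21.1878, grad_y = 2*4*-2.6217 = -20.9738
  x_3 = -3.5313 - 0.01*-21.1878 = -3.3194
  y_3 = -2.6217 - 0.01*-20.9738 = -2.412
Step 4: grad_x = 2*3*-3.3194 = -19.9166, grad_y = 2*4*-2.412 = -19.2959
  x_4 = -3.3194 - 0.01*-19.9166 = -3.1203
  y_4 = -2.412 - 0.01*-19.2959 = -2.219
f(-3.1203, -2.219) = 3*(-3.1203)^2 + 4*(-2.219)^2 = 48.9045


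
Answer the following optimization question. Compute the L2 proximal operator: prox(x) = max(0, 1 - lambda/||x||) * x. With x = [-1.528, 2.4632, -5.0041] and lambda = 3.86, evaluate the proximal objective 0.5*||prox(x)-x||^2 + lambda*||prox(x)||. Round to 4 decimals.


Step 1: Compute ||x||.
||x|| = 5.783
Step 2: Compute scaling factor.
scale = max(0, 1 - 3.86/5.783) = 0.3325
Step 3: prox(x) = [-0.5081, 0.8191, -1.664]
||prox(x)|| = 1.923
Step 4: Proximal objective.
0.5*||prox-x||^2 = 7.4498
lambda*||prox|| = 7.4228
Total = 14.8726


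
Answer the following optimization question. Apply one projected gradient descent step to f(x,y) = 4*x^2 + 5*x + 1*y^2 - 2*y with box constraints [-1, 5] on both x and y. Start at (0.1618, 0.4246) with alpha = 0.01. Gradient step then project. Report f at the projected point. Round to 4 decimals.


Step 1: Compute gradient at (0.1618, 0.4246).
grad_x = 2*4*0.1618 + 5 = 6.2944
grad_y = 2*1*0.4246 - 2 = -1.1508
Step 2: Gradient step.
x_raw = 0.1618 - 0.01*6.2944 = 0.0989
y_raw = 0.4246 - 0.01*-1.1508 = 0.4361
Step 3: Project onto [-1, 5].
x_proj = clip(0.0989) = 0.0989
y_proj = clip(0.4361) = 0.4361
Step 4: Evaluate f.
f(0.0989, 0.4361) = -0.1487


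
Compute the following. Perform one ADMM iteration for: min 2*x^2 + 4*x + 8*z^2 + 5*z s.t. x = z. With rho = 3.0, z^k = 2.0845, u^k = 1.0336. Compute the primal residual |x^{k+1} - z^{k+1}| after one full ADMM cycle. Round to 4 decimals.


ADMM iteration with rho = 3.0, z^k = 2.0845, u^k = 1.0336
Step 1: x-update.
Minimize 2*x^2 + 4*x + (3.0/2)*(x - 2.0845 + 1.0336)^2
FOC: (2*2 + 3.0)*x = -4 + 3.0*(2.0845 - 1.0336)
x^{k+1} = -0.121
Step 2: z-update.
Minimize 8*z^2 + 5*z + (3.0/2)*(-0.121 - z + 1.0336)^2
FOC: (2*8 + 3.0)*z = -5 + 3.0*(-0.121 + 1.0336)
z^{k+1} = -0.1191
Step 3: u-update.
u^{k+1} = 1.0336 - 0.121 + 0.1191 = 1.0316
Step 4: Primal residual = |-0.121 + 0.1191| = 0.002


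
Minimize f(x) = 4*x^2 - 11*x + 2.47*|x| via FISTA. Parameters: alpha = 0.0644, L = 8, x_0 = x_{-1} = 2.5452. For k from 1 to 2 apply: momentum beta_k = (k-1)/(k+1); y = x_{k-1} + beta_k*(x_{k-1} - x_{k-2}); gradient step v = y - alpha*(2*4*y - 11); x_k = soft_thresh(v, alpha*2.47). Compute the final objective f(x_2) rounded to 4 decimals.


FISTA on f(x) = 4*x^2 - 11*x + 2.47*|x|
L = 8, alpha = 0.0644
Iteration 1: beta = 0.0, y = 2.5452 + 0.0*(2.5452 - 2.5452) = 2.5452
  grad(y) = 9.3616, v = y - alpha*grad = 1.9423
  prox(v) = soft_thresh(1.9423, 0.1591) = 1.7832
Iteration 2: beta = 0.3333, y = 1.7832 + 0.3333*(1.7832 - 2.5452) = 1.5293
  grad(y) = 1.2341, v = y - alpha*grad = 1.4498
  prox(v) = soft_thresh(1.4498, 0.1591) = 1.2907
f(x_2) = 4*1.2907^2 - 11*1.2907 + 2.47*|1.2907| = -4.346


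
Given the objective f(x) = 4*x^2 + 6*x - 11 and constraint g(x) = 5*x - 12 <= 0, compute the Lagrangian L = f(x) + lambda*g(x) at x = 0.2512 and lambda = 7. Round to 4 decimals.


Step 1: Evaluate f(x).
f(0.2512) = 4*0.2512^2 + 6*0.2512 - 11 = -9.2404
Step 2: Evaluate g(x).
g(0.2512) = 5*0.2512 - 12 = -10.744
Step 3: Compute Lagrangian.
L = -9.2404 + 7*-10.744 = -84.4484


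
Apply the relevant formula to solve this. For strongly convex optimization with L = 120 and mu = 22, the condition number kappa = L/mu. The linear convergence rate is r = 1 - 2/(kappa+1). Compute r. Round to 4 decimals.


Step 1: Compute the condition number.
kappa = L/mu = 120/22 = 5.4545
Step 2: Compute the convergence rate.
r = 1 - 2/(kappa + 1) = 1 - 2*mu/(L + mu) = (L - mu)/(L + mu) = 98/142 = 0.6901


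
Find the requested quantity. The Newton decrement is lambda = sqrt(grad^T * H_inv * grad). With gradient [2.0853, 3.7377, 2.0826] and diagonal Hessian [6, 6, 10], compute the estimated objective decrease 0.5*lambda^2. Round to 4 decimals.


Step 1: H is diagonal, so H^(-1) * g = [0.3476, 0.623, 0.2083].
Step 2: g^T H^(-1) g = sum_i g_i^2 / H_ii
  = (2.0853)^2/6 + (3.7377)^2/6 + (2.0826)^2/10
  = 0.7247 + 2.3284 + 0.4337 = 3.4869
Step 3: Objective decrease = 0.5 * g^T H^(-1) g = 1.7434


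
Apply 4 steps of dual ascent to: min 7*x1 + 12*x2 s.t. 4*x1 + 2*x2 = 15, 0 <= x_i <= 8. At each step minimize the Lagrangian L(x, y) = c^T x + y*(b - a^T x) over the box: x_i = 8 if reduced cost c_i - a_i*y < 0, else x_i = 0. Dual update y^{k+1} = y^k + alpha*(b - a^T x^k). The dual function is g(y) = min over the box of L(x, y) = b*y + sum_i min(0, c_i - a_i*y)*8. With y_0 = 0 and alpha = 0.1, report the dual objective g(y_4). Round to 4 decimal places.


Dual ascent for LP: min 7*x1 + 12*x2, 4*x1 + 2*x2 = 15, 0 <= x_i <= 8
Step 1: y^k = 0.0, reduced costs: (7.0, 12.0)
  x^k = (0.0, 0.0), subgradient = b - a^T x = 15.0
  y^{k+1} = 0.0 + 0.1*15.0 = 1.5
Step 2: y^k = 1.5, reduced costs: (1.0, 9.0)
  x^k = (0.0, 0.0), subgradient = b - a^T x = 15.0
  y^{k+1} = 1.5 + 0.1*15.0 = 3.0
Step 3: y^k = 3.0, reduced costs: (-5.0, 6.0)
  x^k = (8.0, 0.0), subgradient = b - a^T x = -17.0
  y^{k+1} = 3.0 + 0.1*-17.0 = 1.3
Step 4: y^k = 1.3, reduced costs: (1.8, 9.4)
  x^k = (0.0, 0.0), subgradient = b - a^T x = 15.0
  y^{k+1} = 1.3 + 0.1*15.0 = 2.8
Dual objective at y_4 = 2.8: reduced costs (-4.2, 6.4), box minimizer x = (8.0, 0.0)
g(y_4) = b*y + (c1 - a1*y)*x1 + (c2 - a2*y)*x2 = 15*2.8 + (-4.2)*8.0 + 6.4*0.0 = 42.0 - 33.6 + 0.0 = 8.4


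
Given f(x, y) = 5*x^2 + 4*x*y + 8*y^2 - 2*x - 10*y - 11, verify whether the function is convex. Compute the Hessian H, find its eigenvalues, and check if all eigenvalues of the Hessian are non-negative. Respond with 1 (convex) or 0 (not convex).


The Hessian of f(x,y) = 5*x^2 + 4*x*y + 8*y^2 - 2*x - 10*y - 11 is:
H = [[10, 4], [4, 16]]
Trace = 10 + 16 = 26
Determinant = 10*16 - (4)^2 = 144
Discriminant = (26)^2 - 4*144 = 100.0
Eigenvalues: lambda_1 = 8.0, lambda_2 = 18.0
The function is convex.

1


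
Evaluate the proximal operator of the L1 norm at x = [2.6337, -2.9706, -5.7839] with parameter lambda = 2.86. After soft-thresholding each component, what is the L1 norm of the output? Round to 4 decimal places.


Soft-thresholding with lambda = 2.86:
prox(2.6337) = sign(2.6337)*max(|2.6337| - 2.86, 0) = 0.0
prox(-2.9706) = sign(-2.9706)*max(|-2.9706| - 2.86, 0) = -0.1106
prox(-5.7839) = sign(-5.7839)*max(|-5.7839| - 2.86, 0) = -2.9239
prox(x) = [0.0, -0.1106, -2.9239]
||prox(x)||_1 = 0.0 + 0.1106 + 2.9239 = 3.0345


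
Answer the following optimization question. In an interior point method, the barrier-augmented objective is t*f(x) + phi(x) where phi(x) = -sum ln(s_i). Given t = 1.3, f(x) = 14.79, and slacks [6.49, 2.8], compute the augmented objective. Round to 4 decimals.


Step 1: Compute log-barrier.
ln values: [1.8703, 1.0296]
phi = -(1.8703 + 1.0296) = -2.8999
Step 2: Compute augmented objective.
t*f(x) = 1.3*14.79 = 19.227
Total = 19.227 - 2.8999 = 16.3271


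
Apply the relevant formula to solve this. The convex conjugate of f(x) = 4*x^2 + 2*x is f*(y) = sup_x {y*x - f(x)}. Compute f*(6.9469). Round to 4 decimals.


f*(y) = sup_x {y*x - a*x^2 - b*x} = sup_x {(y-b)*x - a*x^2}
FOC: (y - b) - 2a*x = 0 => x* = (y - b)/(2a)
x* = (6.9469 - 2)/(2*4) = 0.6184
f*(6.9469) = (y-b)^2/(4a) = (6.9469 - 2)^2/(4*4)
= 24.4718/16 = 1.5295


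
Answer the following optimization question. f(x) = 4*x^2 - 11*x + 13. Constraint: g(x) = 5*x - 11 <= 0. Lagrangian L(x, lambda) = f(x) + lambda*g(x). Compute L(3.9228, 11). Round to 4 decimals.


Step 1: Evaluate f(x).
f(3.9228) = 4*3.9228^2 - 11*3.9228 + 13 = 31.4026
Step 2: Evaluate g(x).
g(3.9228) = 5*3.9228 - 11 = 8.614
Step 3: Compute Lagrangian.
L = 31.4026 + 11*8.614 = 126.1566


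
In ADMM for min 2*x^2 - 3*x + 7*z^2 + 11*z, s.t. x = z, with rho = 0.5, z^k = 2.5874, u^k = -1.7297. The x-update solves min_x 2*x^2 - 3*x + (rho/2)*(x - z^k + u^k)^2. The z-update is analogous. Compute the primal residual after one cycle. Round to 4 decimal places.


ADMM iteration with rho = 0.5, z^k = 2.5874, u^k = -1.7297
Step 1: x-update.
Minimize 2*x^2 - 3*x + (0.5/2)*(x - 2.5874 - 1.7297)^2
FOC: (2*2 + 0.5)*x = 3 + 0.5*(2.5874 + 1.7297)
x^{k+1} = 1.1463
Step 2: z-update.
Minimize 7*z^2 + 11*z + (0.5/2)*(1.1463 - z - 1.7297)^2
FOC: (2*7 + 0.5)*z = -11 + 0.5*(1.1463 - 1.7297)
z^{k+1} = -0.7787
Step 3: u-update.
u^{k+1} = -1.7297 + 1.1463 + 0.7787 = 0.1954
Step 4: Primal residual = |1.1463 + 0.7787| = 1.9251


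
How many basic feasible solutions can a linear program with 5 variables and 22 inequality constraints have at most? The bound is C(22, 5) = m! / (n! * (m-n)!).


Each vertex corresponds to some choice of n active constraints out of m, so the number of vertices is at most C(m, n) = m! / (n!(m-n)!).
m = 22, n = 5
Numerator: 22 * 21 * 20 * 19 * 18
Denominator: 5! = 120
C(22, 5) = 26334


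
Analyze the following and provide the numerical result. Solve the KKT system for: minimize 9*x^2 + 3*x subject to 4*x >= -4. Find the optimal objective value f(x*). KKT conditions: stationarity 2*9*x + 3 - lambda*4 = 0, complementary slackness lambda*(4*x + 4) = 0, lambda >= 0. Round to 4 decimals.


Step 1: Try lambda = 0 (constraint inactive).
Stationarity: 2*9*x + 3 = 0
x* = -3/(2*9) = -1/6 = -0.1667 (rounded; the exact value -1/6 is used below)
Check constraint: 4*-0.1667 = -0.6668 >= -4 -- satisfied.
Step 2: Compute optimal value.
f(x*) = 9*(-1/6)^2 + 3*(-1/6) = -0.25


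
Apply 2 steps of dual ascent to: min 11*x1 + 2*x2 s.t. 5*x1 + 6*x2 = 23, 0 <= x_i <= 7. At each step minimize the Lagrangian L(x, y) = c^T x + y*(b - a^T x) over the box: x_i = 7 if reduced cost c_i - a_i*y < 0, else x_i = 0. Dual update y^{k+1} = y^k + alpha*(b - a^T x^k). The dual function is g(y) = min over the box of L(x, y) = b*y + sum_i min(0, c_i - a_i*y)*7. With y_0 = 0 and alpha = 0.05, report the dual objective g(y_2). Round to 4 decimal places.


Dual ascent for LP: min 11*x1 + 2*x2, 5*x1 + 6*x2 = 23, 0 <= x_i <= 7
Step 1: y^k = 0.0, reduced costs: (11.0, 2.0)
  x^k = (0.0, 0.0), subgradient = b - a^T x = 23.0
  y^{k+1} = 0.0 + 0.05*23.0 = 1.15
Step 2: y^k = 1.15, reduced costs: (5.25, -4.9)
  x^k = (0.0, 7.0), subgradient = b - a^T x = -19.0
  y^{k+1} = 1.15 + 0.05*-19.0 = 0.2
Dual objective at y_2 = 0.2: reduced costs (10.0, 0.8), box minimizer x = (0.0, 0.0)
g(y_2) = b*y + (c1 - a1*y)*x1 + (c2 - a2*y)*x2 = 23*0.2 + 10.0*0.0 + 0.8*0.0 = 4.6 + 0.0 + 0.0 = 4.6


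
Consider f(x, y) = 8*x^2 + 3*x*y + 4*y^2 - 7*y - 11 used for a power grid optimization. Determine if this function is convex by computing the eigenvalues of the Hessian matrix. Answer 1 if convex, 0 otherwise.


The Hessian of f(x,y) = 8*x^2 + 3*x*y + 4*y^2 - 7*y - 11 is:
H = [[16, 3], [3, 8]]
Trace = 16 + 8 = 24
Determinant = 16*8 - (3)^2 = 119
Discriminant = (24)^2 - 4*119 = 100.0
Eigenvalues: lambda_1 = 7.0, lambda_2 = 17.0
The function is convex.

1


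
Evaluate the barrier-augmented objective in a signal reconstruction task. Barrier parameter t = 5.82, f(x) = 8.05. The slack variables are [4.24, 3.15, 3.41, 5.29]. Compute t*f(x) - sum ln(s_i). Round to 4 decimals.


Step 1: Compute log-barrier.
ln values: [1.4446, 1.1474, 1.2267, 1.6658]
phi = -(1.4446 + 1.1474 + 1.2267 + 1.6658) = -5.4845
Step 2: Compute augmented objective.
t*f(x) = 5.82*8.05 = 46.851
Total = 46.851 - 5.4845 = 41.3665


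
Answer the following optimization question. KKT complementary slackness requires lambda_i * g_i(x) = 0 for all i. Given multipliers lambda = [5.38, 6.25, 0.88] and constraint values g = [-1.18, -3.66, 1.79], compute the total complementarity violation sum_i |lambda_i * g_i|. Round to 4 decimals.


KKT complementary slackness check:
lambda_1 * g_1 = 5.38 * -1.18 = -6.3484
lambda_2 * g_2 = 6.25 * -3.66 = -22.875
lambda_3 * g_3 = 0.88 * 1.79 = 1.5752
Total violation = 6.3484 + 22.875 + 1.5752 = 30.7986


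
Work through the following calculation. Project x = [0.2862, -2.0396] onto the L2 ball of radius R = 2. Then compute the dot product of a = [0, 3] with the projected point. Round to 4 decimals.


Step 1: Compute ||x|| (intermediates to 6 decimals).
||x|| = sqrt(0.2862^2 + (-2.0396)^2) = 2.059582
Step 2: Project.
Since ||x|| > R, scale = R/||x|| = 2/2.059582 = 0.971071, proj(x) = scale * x
proj(x) = [0.277921, -1.980596]
Step 3: Dot product.
a^T * proj(x) = 0*0.277921 + 3*(-1.980596) = -5.9418


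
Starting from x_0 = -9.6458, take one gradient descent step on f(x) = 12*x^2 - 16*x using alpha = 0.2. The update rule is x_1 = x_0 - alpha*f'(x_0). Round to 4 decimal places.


We compute the gradient at x_0 and apply the update.
f'(x) = 24*x - 16
f'(-9.6458) = 24*-9.6458 - 16 = -247.4992
x_1 = -9.6458 - 0.2*-247.4992 = 39.854


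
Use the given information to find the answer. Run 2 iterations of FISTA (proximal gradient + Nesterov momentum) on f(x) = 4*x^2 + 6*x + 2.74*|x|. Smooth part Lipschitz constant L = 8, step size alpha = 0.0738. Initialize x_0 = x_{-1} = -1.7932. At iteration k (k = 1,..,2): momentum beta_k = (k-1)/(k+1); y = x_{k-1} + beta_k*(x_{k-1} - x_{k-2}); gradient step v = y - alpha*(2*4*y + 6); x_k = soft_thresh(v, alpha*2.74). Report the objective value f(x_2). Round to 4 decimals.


FISTA on f(x) = 4*x^2 + 6*x + 2.74*|x|
L = 8, alpha = 0.0738
Iteration 1: beta = 0.0, y = -1.7932 + 0.0*(-1.7932 + 1.7932) = -1.7932
  grad(y) = -8.3456, v = y - alpha*grad = -1.1773
  prox(v) = soft_thresh(-1.1773, 0.2022) = -0.9751
Iteration 2: beta = 0.3333, y = -0.9751 + 0.3333*(-0.9751 + 1.7932) = -0.7024
  grad(y) = 0.381, v = y - alpha*grad = -0.7305
  prox(v) = soft_thresh(-0.7305, 0.2022) = -0.5283
f(x_2) = 4*(-0.5283)^2 + 6*(-0.5283) + 2.74*|-0.5283| = -0.6059


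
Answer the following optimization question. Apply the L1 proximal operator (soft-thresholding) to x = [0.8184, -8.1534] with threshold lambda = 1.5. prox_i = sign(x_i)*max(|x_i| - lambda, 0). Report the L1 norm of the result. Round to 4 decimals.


Soft-thresholding with lambda = 1.5:
prox(0.8184) = sign(0.8184)*max(|0.8184| - 1.5, 0) = 0.0
prox(-8.1534) = sign(-8.1534)*max(|-8.1534| - 1.5, 0) = -6.6534
prox(x) = [0.0, -6.6534]
||prox(x)||_1 = 0.0 + 6.6534 = 6.6534


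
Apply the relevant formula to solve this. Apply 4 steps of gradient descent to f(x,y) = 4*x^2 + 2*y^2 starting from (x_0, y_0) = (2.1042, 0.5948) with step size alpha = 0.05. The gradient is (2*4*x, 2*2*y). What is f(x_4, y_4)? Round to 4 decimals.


Gradient descent on f(x,y) = 4*x^2 + 2*y^2.
Starting point: (2.1042, 0.5948), alpha = 0.05
Step 1: grad_x = 2*4*2.1042 = 16.8336, grad_y = 2*2*0.5948 = 2.3792
  x_1 = 2.1042 - 0.05*16.8336 = 1.2625
  y_1 = 0.5948 - 0.05*2.3792 = 0.4758
Step 2: grad_x = 2*4*1.2625 = 10.1002, grad_y = 2*2*0.4758 = 1.9034
  x_2 = 1.2625 - 0.05*10.1002 = 0.7575
  y_2 = 0.4758 - 0.05*1.9034 = 0.3807
Step 3: grad_x = 2*4*0.7575 = 6.0601, grad_y = 2*2*0.3807 = 1.5227
  x_3 = 0.7575 - 0.05*6.0601 = 0.4545
  y_3 = 0.3807 - 0.05*1.5227 = 0.3045
Step 4: grad_x = 2*4*0.4545 = 3.6361, grad_y = 2*2*0.3045 = 1.2182
  x_4 = 0.4545 - 0.05*3.6361 = 0.2727
  y_4 = 0.3045 - 0.05*1.2182 = 0.2436
f(0.2727, 0.2436) = 4*0.2727^2 + 2*0.2436^2 = 0.4162


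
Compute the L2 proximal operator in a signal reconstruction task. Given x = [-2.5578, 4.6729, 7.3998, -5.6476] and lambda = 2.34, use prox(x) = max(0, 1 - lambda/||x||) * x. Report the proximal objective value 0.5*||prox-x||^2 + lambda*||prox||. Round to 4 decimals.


Step 1: Compute ||x||.
||x|| = 10.7252
Step 2: Compute scaling factor.
scale = max(0, 1 - 2.34/10.7252) = 0.7818
Step 3: prox(x) = [-1.9997, 3.6534, 5.7853, -4.4154]
||prox(x)|| = 8.3852
Step 4: Proximal objective.
0.5*||prox-x||^2 = 2.7378
lambda*||prox|| = 19.6214
Total = 22.3593


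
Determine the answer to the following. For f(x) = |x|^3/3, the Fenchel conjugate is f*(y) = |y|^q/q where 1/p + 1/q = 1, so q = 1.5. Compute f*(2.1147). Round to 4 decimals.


The conjugate exponent q satisfies 1/p + 1/q = 1.
p = 3, so q = 3/(3 - 1) = 1.5
|y|^q = 2.1147^1.5 = 3.0752
f*(2.1147) = 3.0752 / 1.5 = 2.0501


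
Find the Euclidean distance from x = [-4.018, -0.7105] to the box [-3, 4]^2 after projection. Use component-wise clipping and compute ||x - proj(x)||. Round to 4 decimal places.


Project each component onto [-3, 4].
clip(-4.018) = -3.0, clip(-0.7105) = -0.7105
Projection = [-3.0, -0.7105]
Squared diffs: [1.0363, 0.0]
Distance = sqrt(1.0363) = 1.018


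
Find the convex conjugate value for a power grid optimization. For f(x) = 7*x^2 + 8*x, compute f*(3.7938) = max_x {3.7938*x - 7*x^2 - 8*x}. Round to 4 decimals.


f*(y) = sup_x {y*x - a*x^2 - b*x} = sup_x {(y-b)*x - a*x^2}
FOC: (y - b) - 2a*x = 0 => x* = (y - b)/(2a)
x* = (3.7938 - 8)/(2*7) = -0.3004
f*(3.7938) = (y-b)^2/(4a) = (3.7938 - 8)^2/(4*7)
= 17.6921/28 = 0.6319


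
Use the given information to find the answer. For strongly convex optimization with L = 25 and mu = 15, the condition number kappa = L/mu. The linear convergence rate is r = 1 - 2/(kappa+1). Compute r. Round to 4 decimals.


Step 1: Compute the condition number.
kappa = L/mu = 25/15 = 1.6667
Step 2: Compute the convergence rate.
r = 1 - 2/(kappa + 1) = 1 - 2*mu/(L + mu) = (L - mu)/(L + mu) = 10/40 = 0.25


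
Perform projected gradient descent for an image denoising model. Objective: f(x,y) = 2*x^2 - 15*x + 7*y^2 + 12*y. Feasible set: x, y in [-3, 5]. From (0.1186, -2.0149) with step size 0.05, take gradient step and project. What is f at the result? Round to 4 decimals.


Step 1: Compute gradient at (0.1186, -2.0149).
grad_x = 2*2*0.1186 - 15 = -14.5256
grad_y = 2*7*-2.0149 + 12 = -16.2086
Step 2: Gradient step.
x_raw = 0.1186 - 0.05*-14.5256 = 0.8449
y_raw = -2.0149 - 0.05*-16.2086 = -1.2045
Step 3: Project onto [-3, 5].
x_proj = clip(0.8449) = 0.8449
y_proj = clip(-1.2045) = -1.2045
Step 4: Evaluate f.
f(0.8449, -1.2045) = -15.544


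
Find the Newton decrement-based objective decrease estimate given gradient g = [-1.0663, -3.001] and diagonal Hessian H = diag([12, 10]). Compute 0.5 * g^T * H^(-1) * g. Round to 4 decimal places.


Step 1: H is diagonal, so H^(-1) * g = [-0.0889, -0.3001].
Step 2: g^T H^(-1) g = sum_i g_i^2 / H_ii
  = (-1.0663)^2/12 + (-3.001)^2/10
  = 0.0947 + 0.9006 = 0.9953
Step 3: Objective decrease = 0.5 * g^T H^(-1) g = 0.4977


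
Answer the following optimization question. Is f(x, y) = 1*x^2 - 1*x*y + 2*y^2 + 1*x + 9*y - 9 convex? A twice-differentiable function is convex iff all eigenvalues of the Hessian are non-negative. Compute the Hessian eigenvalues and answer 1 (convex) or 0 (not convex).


The Hessian of f(x,y) = 1*x^2 - 1*x*y + 2*y^2 + 1*x + 9*y - 9 is:
H = [[2, -1], [-1, 4]]
Trace = 2 + 4 = 6
Determinant = 2*4 - (-1)^2 = 7
Discriminant = (6)^2 - 4*7 = 8.0
Eigenvalues: lambda_1 = 1.5858, lambda_2 = 4.4142
The function is convex.

1


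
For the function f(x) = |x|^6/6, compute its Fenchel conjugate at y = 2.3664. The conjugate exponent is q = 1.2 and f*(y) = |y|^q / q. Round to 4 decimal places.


The conjugate exponent q satisfies 1/p + 1/q = 1.
p = 6, so q = 6/(6 - 1) = 1.2
|y|^q = 2.3664^1.2 = 2.8113
f*(2.3664) = 2.8113 / 1.2 = 2.3427


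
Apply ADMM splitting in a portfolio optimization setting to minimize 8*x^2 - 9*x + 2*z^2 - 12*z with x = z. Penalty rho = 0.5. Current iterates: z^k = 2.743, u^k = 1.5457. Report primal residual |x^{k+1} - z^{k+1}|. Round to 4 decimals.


ADMM iteration with rho = 0.5, z^k = 2.743, u^k = 1.5457
Step 1: x-update.
Minimize 8*x^2 - 9*x + (0.5/2)*(x - 2.743 + 1.5457)^2
FOC: (2*8 + 0.5)*x = 9 + 0.5*(2.743 - 1.5457)
x^{k+1} = 0.5817
Step 2: z-update.
Minimize 2*z^2 - 12*z + (0.5/2)*(0.5817 - z + 1.5457)^2
FOC: (2*2 + 0.5)*z = 12 + 0.5*(0.5817 + 1.5457)
z^{k+1} = 2.903
Step 3: u-update.
u^{k+1} = 1.5457 + 0.5817 - 2.903 = -0.7756
Step 4: Primal residual = |0.5817 - 2.903| = 2.3213


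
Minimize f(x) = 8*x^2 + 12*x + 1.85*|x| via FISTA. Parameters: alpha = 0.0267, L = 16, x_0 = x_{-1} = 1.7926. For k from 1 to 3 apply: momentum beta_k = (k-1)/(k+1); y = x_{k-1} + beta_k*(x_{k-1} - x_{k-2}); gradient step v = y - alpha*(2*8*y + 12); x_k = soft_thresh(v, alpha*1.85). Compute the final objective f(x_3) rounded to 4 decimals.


FISTA on f(x) = 8*x^2 + 12*x + 1.85*|x|
L = 16, alpha = 0.0267
Iteration 1: beta = 0.0, y = 1.7926 + 0.0*(1.7926 - 1.7926) = 1.7926
  grad(y) = 40.6816, v = y - alpha*grad = 0.7064
  prox(v) = soft_thresh(0.7064, 0.0494) = 0.657
Iteration 2: beta = 0.3333, y = 0.657 + 0.3333*(0.657 - 1.7926) = 0.2785
  grad(y) = 16.4556, v = y - alpha*grad = -0.1609
  prox(v) = soft_thresh(-0.1609, 0.0494) = -0.1115
Iteration 3: beta = 0.5, y = -0.1115 + 0.5*(-0.1115 - 0.657) = -0.4957
  grad(y) = 4.0681, v = y - alpha*grad = -0.6044
  prox(v) = soft_thresh(-0.6044, 0.0494) = -0.555
f(x_3) = 8*(-0.555)^2 + 12*(-0.555) + 1.85*|-0.555| = -3.169


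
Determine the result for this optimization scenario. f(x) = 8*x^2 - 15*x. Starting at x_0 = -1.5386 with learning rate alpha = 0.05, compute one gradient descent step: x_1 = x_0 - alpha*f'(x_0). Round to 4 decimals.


We compute the gradient at x_0 and apply the update.
f'(x) = 16*x - 15
f'(-1.5386) = 16*-1.5386 - 15 = -39.6176
x_1 = -1.5386 - 0.05*-39.6176 = 0.4423


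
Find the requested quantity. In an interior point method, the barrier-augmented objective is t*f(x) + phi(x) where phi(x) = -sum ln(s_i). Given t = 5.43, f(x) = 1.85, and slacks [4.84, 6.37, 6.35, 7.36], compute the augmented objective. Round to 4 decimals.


Step 1: Compute log-barrier.
ln values: [1.5769, 1.8516, 1.8485, 1.9961]
phi = -(1.5769 + 1.8516 + 1.8485 + 1.9961) = -7.273
Step 2: Compute augmented objective.
t*f(x) = 5.43*1.85 = 10.0455
Total = 10.0455 - 7.273 = 2.7725


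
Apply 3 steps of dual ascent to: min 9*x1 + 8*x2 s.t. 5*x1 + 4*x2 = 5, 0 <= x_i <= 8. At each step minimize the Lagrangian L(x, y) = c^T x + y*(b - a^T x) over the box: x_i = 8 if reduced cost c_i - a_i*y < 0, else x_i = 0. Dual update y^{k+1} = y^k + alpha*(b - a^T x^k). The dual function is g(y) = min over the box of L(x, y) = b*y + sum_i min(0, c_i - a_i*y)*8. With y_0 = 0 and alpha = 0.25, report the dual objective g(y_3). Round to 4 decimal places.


Dual ascent for LP: min 9*x1 + 8*x2, 5*x1 + 4*x2 = 5, 0 <= x_i <= 8
Step 1: y^k = 0.0, reduced costs: (9.0, 8.0)
  x^k = (0.0, 0.0), subgradient = b - a^T x = 5.0
  y^{k+1} = 0.0 + 0.25*5.0 = 1.25
Step 2: y^k = 1.25, reduced costs: (2.75, 3.0)
  x^k = (0.0, 0.0), subgradient = b - a^T x = 5.0
  y^{k+1} = 1.25 + 0.25*5.0 = 2.5
Step 3: y^k = 2.5, reduced costs: (-3.5, -2.0)
  x^k = (8.0, 8.0), subgradient = b - a^T x = -67.0
  y^{k+1} = 2.5 + 0.25*-67.0 = -14.25
Dual objective at y_3 = -14.25: reduced costs (80.25, 65.0), box minimizer x = (0.0, 0.0)
g(y_3) = b*y + (c1 - a1*y)*x1 + (c2 - a2*y)*x2 = 5*(-14.25) + 80.25*0.0 + 65.0*0.0 = -71.25 + 0.0 + 0.0 = -71.25


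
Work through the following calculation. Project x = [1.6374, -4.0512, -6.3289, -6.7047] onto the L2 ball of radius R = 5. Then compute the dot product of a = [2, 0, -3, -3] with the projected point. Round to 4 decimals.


Step 1: Compute ||x|| (intermediates to 6 decimals).
||x|| = sqrt(1.6374^2 + (-4.0512)^2 + (-6.3289)^2 + (-6.7047)^2) = 10.203003
Step 2: Project.
Since ||x|| > R, scale = R/||x|| = 5/10.203003 = 0.490052, proj(x) = scale * x
proj(x) = [0.802411, -1.985299, -3.10149, -3.285652]
Step 3: Dot product.
a^T * proj(x) = 2*0.802411 + 0*(-1.985299) - 3*(-3.10149) - 3*(-3.285652) = 20.7662


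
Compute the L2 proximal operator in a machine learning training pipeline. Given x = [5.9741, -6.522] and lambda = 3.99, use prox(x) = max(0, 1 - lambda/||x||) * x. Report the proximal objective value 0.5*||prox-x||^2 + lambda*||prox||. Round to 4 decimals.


Step 1: Compute ||x||.
||x|| = 8.8446
Step 2: Compute scaling factor.
scale = max(0, 1 - 3.99/8.8446) = 0.5489
Step 3: prox(x) = [3.279, -3.5798]
||prox(x)|| = 4.8546
Step 4: Proximal objective.
0.5*||prox-x||^2 = 7.9601
lambda*||prox|| = 19.3699
Total = 27.3298


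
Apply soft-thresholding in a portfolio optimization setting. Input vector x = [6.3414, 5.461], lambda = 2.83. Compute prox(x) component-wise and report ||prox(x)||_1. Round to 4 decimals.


Soft-thresholding with lambda = 2.83:
prox(6.3414) = sign(6.3414)*max(|6.3414| - 2.83, 0) = 3.5114
prox(5.461) = sign(5.461)*max(|5.461| - 2.83, 0) = 2.631
prox(x) = [3.5114, 2.631]
||prox(x)||_1 = 3.5114 + 2.631 = 6.1424


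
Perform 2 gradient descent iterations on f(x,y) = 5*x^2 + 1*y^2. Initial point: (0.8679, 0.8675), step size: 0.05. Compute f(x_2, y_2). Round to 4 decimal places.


Gradient descent on f(x,y) = 5*x^2 + 1*y^2.
Starting point: (0.8679, 0.8675), alpha = 0.05
Step 1: grad_x = 2*5*0.8679 = 8.679, grad_y = 2*1*0.8675 = 1.735
  x_1 = 0.8679 - 0.05*8.679 = 0.434
  y_1 = 0.8675 - 0.05*1.735 = 0.7808
Step 2: grad_x = 2*5*0.434 = 4.3395, grad_y = 2*1*0.7808 = 1.5615
  x_2 = 0.434 - 0.05*4.3395 = 0.217
  y_2 = 0.7808 - 0.05*1.5615 = 0.7027
f(0.217, 0.7027) = 5*0.217^2 + 1*0.7027^2 = 0.7291


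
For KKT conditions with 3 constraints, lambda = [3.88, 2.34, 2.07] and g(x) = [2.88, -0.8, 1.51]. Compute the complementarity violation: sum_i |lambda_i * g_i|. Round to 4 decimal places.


KKT complementary slackness check:
lambda_1 * g_1 = 3.88 * 2.88 = 11.1744
lambda_2 * g_2 = 2.34 * -0.8 = -1.872
lambda_3 * g_3 = 2.07 * 1.51 = 3.1257
Total violation = 11.1744 + 1.872 + 3.1257 = 16.1721


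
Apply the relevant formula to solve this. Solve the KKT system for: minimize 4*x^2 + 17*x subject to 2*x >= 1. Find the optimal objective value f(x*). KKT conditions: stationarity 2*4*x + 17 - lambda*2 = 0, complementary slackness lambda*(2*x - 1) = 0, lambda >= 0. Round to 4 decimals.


Step 1: Try lambda = 0 (constraint inactive).
x_unc = -17/(2*4) = -2.125
Check: 2*-2.125 = -4.25 < 1 -- violated!
Step 2: Constraint must be active: 2*x = 1
x* = 1/2 = 0.5
lambda = (2*4*0.5 + 17)/2 = 10.5
Step 3: Compute optimal value.
f(x*) = 4*0.5^2 + 17*0.5 = 9.5


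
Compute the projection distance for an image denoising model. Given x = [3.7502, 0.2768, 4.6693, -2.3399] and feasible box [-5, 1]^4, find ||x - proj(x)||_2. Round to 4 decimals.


Project each component onto [-5, 1].
clip(3.7502) = 1.0, clip(0.2768) = 0.2768, clip(4.6693) = 1.0, clip(-2.3399) = -2.3399
Projection = [1.0, 0.2768, 1.0, -2.3399]
Squared diffs: [7.5636, 0.0, 13.4638, 0.0]
Distance = sqrt(21.0274) = 4.5856


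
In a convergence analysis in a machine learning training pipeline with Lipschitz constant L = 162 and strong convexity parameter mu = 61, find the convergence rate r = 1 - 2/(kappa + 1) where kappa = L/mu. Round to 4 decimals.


Step 1: Compute the condition number.
kappa = L/mu = 162/61 = 2.6557
Step 2: Compute the convergence rate.
r = 1 - 2/(kappa + 1) = 1 - 2*mu/(L + mu) = (L - mu)/(L + mu) = 101/223 = 0.4529


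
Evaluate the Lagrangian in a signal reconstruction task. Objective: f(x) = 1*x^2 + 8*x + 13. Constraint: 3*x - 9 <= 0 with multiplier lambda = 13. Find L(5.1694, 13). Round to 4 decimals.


Step 1: Evaluate f(x).
f(5.1694) = 1*5.1694^2 + 8*5.1694 + 13 = 81.0779
Step 2: Evaluate g(x).
g(5.1694) = 3*5.1694 - 9 = 6.5082
Step 3: Compute Lagrangian.
L = 81.0779 + 13*6.5082 = 165.6845


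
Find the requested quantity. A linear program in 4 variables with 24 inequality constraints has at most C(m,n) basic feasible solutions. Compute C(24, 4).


Each vertex corresponds to some choice of n active constraints out of m, so the number of vertices is at most C(m, n) = m! / (n!(m-n)!).
m = 24, n = 4
Numerator: 24 * 23 * 22 * 21
Denominator: 4! = 24
C(24, 4) = 10626


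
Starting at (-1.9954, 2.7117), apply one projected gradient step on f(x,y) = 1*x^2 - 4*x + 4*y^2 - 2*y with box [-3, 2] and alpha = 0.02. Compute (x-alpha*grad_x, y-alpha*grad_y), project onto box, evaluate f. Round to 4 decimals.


Step 1: Compute gradient at (-1.9954, 2.7117).
grad_x = 2*1*-1.9954 - 4 = -7.9908
grad_y = 2*4*2.7117 - 2 = 19.6936
Step 2: Gradient step.
x_raw = -1.9954 - 0.02*-7.9908 = -1.8356
y_raw = 2.7117 - 0.02*19.6936 = 2.3178
Step 3: Project onto [-3, 2].
x_proj = clip(-1.8356) = -1.8356
y_proj = clip(2.3178) = 2.0
Step 4: Evaluate f.
f(-1.8356, 2.0) = 22.7117


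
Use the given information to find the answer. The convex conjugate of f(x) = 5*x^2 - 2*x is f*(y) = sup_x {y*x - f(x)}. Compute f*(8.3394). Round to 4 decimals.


f*(y) = sup_x {y*x - a*x^2 - b*x} = sup_x {(y-b)*x - a*x^2}
FOC: (y - b) - 2a*x = 0 => x* = (y - b)/(2a)
x* = (8.3394 + 2)/(2*5) = 1.0339
f*(8.3394) = (y-b)^2/(4a) = (8.3394 + 2)^2/(4*5)
= 106.9032/20 = 5.3452


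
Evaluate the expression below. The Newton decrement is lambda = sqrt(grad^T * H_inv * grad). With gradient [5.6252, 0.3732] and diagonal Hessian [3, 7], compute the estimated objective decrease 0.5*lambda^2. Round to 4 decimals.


Step 1: H is diagonal, so H^(-1) * g = [1.8751, 0.0533].
Step 2: g^T H^(-1) g = sum_i g_i^2 / H_ii
  = (5.6252)^2/3 + (0.3732)^2/7
  = 10.5476 + 0.0199 = 10.5675
Step 3: Objective decrease = 0.5 * g^T H^(-1) g = 5.2838


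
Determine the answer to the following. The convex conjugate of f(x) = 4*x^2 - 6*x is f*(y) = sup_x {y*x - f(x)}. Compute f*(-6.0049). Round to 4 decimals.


f*(y) = sup_x {y*x - a*x^2 - b*x} = sup_x {(y-b)*x - a*x^2}
FOC: (y - b) - 2a*x = 0 => x* = (y - b)/(2a)
x* = (-6.0049 + 6)/(2*4) = -0.0006
f*(-6.0049) = (y-b)^2/(4a) = (-6.0049 + 6)^2/(4*4)
= 0.0/16 = 0.0


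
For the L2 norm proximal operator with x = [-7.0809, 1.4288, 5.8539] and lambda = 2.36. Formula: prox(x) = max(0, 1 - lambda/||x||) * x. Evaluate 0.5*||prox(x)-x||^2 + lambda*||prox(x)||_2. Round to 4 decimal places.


Step 1: Compute ||x||.
||x|| = 9.2978
Step 2: Compute scaling factor.
scale = max(0, 1 - 2.36/9.2978) = 0.7462
Step 3: prox(x) = [-5.2836, 1.0661, 4.368]
||prox(x)|| = 6.9378
Step 4: Proximal objective.
0.5*||prox-x||^2 = 2.7848
lambda*||prox|| = 16.3732
Total = 19.158


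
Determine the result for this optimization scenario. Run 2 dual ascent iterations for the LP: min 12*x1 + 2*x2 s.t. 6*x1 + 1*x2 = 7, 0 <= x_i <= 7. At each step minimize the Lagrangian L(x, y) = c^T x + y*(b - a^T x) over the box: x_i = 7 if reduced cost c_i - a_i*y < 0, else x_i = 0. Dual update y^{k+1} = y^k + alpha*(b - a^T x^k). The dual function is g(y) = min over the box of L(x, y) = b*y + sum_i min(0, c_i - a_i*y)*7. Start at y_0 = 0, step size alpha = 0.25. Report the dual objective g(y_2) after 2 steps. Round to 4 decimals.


Dual ascent for LP: min 12*x1 + 2*x2, 6*x1 + 1*x2 = 7, 0 <= x_i <= 7
Step 1: y^k = 0.0, reduced costs: (12.0, 2.0)
  x^k = (0.0, 0.0), subgradient = b - a^T x = 7.0
  y^{k+1} = 0.0 + 0.25*7.0 = 1.75
Step 2: y^k = 1.75, reduced costs: (1.5, 0.25)
  x^k = (0.0, 0.0), subgradient = b - a^T x = 7.0
  y^{k+1} = 1.75 + 0.25*7.0 = 3.5
Dual objective at y_2 = 3.5: reduced costs (-9.0, -1.5), box minimizer x = (7.0, 7.0)
g(y_2) = b*y + (c1 - a1*y)*x1 + (c2 - a2*y)*x2 = 7*3.5 + (-9.0)*7.0 + (-1.5)*7.0 = 24.5 - 63.0 - 10.5 = -49.0


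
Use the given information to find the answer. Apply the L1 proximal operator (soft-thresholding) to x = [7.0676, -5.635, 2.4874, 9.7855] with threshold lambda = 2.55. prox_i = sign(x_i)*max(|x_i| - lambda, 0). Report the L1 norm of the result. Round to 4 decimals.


Soft-thresholding with lambda = 2.55:
prox(7.0676) = sign(7.0676)*max(|7.0676| - 2.55, 0) = 4.5176
prox(-5.635) = sign(-5.635)*max(|-5.635| - 2.55, 0) = -3.085
prox(2.4874) = sign(2.4874)*max(|2.4874| - 2.55, 0) = 0.0
prox(9.7855) = sign(9.7855)*max(|9.7855| - 2.55, 0) = 7.2355
prox(x) = [4.5176, -3.085, 0.0, 7.2355]
||prox(x)||_1 = 4.5176 + 3.085 + 0.0 + 7.2355 = 14.8381


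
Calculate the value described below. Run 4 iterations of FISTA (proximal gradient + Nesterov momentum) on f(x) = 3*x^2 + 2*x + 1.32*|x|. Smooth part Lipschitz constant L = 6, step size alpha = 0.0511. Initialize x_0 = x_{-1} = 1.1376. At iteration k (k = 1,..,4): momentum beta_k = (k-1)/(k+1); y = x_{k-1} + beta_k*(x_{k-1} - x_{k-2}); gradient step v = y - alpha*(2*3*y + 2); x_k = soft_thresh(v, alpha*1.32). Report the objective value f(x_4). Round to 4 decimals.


FISTA on f(x) = 3*x^2 + 2*x + 1.32*|x|
L = 6, alpha = 0.0511
Iteration 1: beta = 0.0, y = 1.1376 + 0.0*(1.1376 - 1.1376) = 1.1376
  grad(y) = 8.8256, v = y - alpha*grad = 0.6866
  prox(v) = soft_thresh(0.6866, 0.0675) = 0.6192
Iteration 2: beta = 0.3333, y = 0.6192 + 0.3333*(0.6192 - 1.1376) = 0.4463
  grad(y) = 4.6781, v = y - alpha*grad = 0.2073
  prox(v) = soft_thresh(0.2073, 0.0675) = 0.1398
Iteration 3: beta = 0.5, y = 0.1398 + 0.5*(0.1398 - 0.6192) = -0.0998
  grad(y) = 1.4011, v = y - alpha*grad = -0.1714
  prox(v) = soft_thresh(-0.1714, 0.0675) = -0.104
Iteration 4: beta = 0.6, y = -0.104 + 0.6*(-0.104 - 0.1398) = -0.2502
  grad(y) = 0.4986, v = y - alpha*grad = -0.2757
  prox(v) = soft_thresh(-0.2757, 0.0675) = -0.2083
f(x_4) = 3*(-0.2083)^2 + 2*(-0.2083) + 1.32*|-0.2083| = -0.0115


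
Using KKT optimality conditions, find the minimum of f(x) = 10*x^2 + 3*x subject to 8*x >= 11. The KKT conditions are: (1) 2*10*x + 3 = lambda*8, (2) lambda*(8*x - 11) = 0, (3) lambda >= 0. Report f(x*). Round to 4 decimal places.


Step 1: Try lambda = 0 (constraint inactive).
x_unc = -3/(2*10) = -0.15
Check: 8*-0.15 = -1.2 < 11 -- violated!
Step 2: Constraint must be active: 8*x = 11
x* = 11/8 = 1.375
lambda = (2*10*1.375 + 3)/8 = 3.8125
Step 3: Compute optimal value.
f(x*) = 10*1.375^2 + 3*1.375 = 23.0313


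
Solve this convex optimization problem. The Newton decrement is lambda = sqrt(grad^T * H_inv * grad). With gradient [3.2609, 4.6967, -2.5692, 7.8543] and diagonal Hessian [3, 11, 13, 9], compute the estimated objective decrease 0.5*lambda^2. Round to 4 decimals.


Step 1: H is diagonal, so H^(-1) * g = [1.087, 0.427, -0.1976, 0.8727].
Step 2: g^T H^(-1) g = sum_i g_i^2 / H_ii
  = (3.2609)^2/3 + (4.6967)^2/11 + (-2.5692)^2/13 + (7.8543)^2/9
  = 3.5445 + 2.0054 + 0.5078 + 6.8544 = 12.9121
Step 3: Objective decrease = 0.5 * g^T H^(-1) g = 6.456


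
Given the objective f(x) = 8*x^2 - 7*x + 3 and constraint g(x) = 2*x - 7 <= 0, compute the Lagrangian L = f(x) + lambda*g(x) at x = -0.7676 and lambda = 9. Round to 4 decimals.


Step 1: Evaluate f(x).
f(-0.7676) = 8*(-0.7676)^2 - 7*(-0.7676) + 3 = 13.0869
Step 2: Evaluate g(x).
g(-0.7676) = 2*-0.7676 - 7 = -8.5352
Step 3: Compute Lagrangian.
L = 13.0869 + 9*-8.5352 = -63.7299


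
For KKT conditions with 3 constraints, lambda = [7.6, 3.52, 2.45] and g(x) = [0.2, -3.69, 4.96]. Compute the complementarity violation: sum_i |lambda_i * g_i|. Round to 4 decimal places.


KKT complementary slackness check:
lambda_1 * g_1 = 7.6 * 0.2 = 1.52
lambda_2 * g_2 = 3.52 * -3.69 = -12.9888
lambda_3 * g_3 = 2.45 * 4.96 = 12.152
Total violation = 1.52 + 12.9888 + 12.152 = 26.6608


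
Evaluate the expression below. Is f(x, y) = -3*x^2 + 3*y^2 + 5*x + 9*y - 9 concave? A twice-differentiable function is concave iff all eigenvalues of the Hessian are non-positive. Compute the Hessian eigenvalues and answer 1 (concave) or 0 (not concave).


The Hessian of f(x,y) = -3*x^2 + 3*y^2 + 5*x + 9*y - 9 is:
H = [[-6, 0], [0, 6]]
Trace = -6 + 6 = 0
Determinant = -6*6 - (0)^2 = -36
Discriminant = (0)^2 - 4*-36 = 144.0
Eigenvalues: lambda_1 = -6.0, lambda_2 = 6.0
The function is not concave.

0


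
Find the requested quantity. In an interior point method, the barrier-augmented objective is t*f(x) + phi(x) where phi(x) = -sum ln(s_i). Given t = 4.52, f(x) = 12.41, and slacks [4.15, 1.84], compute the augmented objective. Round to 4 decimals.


Step 1: Compute log-barrier.
ln values: [1.4231, 0.6098]
phi = -(1.4231 + 0.6098) = -2.0329
Step 2: Compute augmented objective.
t*f(x) = 4.52*12.41 = 56.0932
Total = 56.0932 - 2.0329 = 54.0603
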